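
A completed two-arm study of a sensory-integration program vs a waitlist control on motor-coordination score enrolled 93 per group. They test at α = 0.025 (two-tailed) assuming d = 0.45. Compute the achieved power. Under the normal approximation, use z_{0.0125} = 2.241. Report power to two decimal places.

power ≈ 0.80

For two equal groups, power = Φ(d·√(n/2) − z_{α/2}).
d·√(n/2) = 0.45 × √(93/2) = 0.45 × 6.819 = 3.069.
z_β = 3.069 − 2.241 = 0.828.
Power = Φ(0.828) = 0.796.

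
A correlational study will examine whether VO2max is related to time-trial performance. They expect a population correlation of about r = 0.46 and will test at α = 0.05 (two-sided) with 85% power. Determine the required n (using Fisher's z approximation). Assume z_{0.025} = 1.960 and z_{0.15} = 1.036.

Fisher's z: C = ½·ln((1+r)/(1−r)) = ½·ln(2.7037) = 0.4973.
n = ((z_{α/2} + z_β)/C)² + 3.
(1.960 + 1.036) / 0.4973 = 2.996 / 0.4973 = 6.025.
n = 6.025² + 3 = 36.29 + 3 = 39.3.
Round up.

n = 40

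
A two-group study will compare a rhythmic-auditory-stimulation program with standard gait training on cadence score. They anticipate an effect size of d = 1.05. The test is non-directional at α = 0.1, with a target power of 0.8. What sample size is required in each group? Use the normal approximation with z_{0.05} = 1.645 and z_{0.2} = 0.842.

n = 12 per group

For two independent groups with equal n: n = 2·((z_{α/2} + z_β) / d)².
z_{α/2} + z_β = 1.645 + 0.842 = 2.487.
n = 2 × (2.487 / 1.05)² = 2 × 2.369² = 2 × 5.61 = 11.2.
Round up to the next whole participant.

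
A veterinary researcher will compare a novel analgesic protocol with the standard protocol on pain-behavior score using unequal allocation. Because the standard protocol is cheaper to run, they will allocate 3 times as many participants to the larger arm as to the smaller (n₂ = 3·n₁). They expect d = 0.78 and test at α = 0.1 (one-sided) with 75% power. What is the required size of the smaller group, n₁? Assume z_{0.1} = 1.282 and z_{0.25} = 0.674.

n₁ = 9

With allocation ratio k = n₂/n₁ = 3, Var(x̄₁−x̄₂) = σ²(1/n₁ + 1/(k·n₁)) = σ²·(k+1)/(k·n₁).
So n₁ = (1 + 1/k)·((z_{α} + z_β)/d)² = 1.333 × (1.956/0.78)².
n₁ = 1.333 × 6.29 = 8.4.
Round up: n₁ = 9, giving n₂ = 3 × 9 = 27.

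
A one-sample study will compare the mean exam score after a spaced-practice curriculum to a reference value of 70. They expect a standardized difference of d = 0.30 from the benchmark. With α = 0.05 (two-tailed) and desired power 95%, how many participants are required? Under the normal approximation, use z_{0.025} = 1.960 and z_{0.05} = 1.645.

For a one-sample test: n = ((z_{α/2} + z_β) / d)².
z_{α/2} + z_β = 1.960 + 1.645 = 3.605.
n = (3.605 / 0.30)² = 12.017² = 144.40.
Round up.

n = 145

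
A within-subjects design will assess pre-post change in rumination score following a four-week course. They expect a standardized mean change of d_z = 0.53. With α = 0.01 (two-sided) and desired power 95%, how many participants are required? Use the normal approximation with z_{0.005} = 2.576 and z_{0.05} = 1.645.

n = 64 pairs

For a paired (one-sample on differences) test: n = ((z_{α/2} + z_β) / d)².
z_{α/2} + z_β = 2.576 + 1.645 = 4.221.
n = (4.221 / 0.53)² = 7.964² = 63.43.
Round up.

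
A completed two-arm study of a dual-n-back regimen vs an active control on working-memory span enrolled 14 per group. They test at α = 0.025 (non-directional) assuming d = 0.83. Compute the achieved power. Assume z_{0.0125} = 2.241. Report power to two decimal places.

For two equal groups, power = Φ(d·√(n/2) − z_{α/2}).
d·√(n/2) = 0.83 × √(14/2) = 0.83 × 2.646 = 2.196.
z_β = 2.196 − 2.241 = -0.045.
Power = Φ(-0.045) = 0.482.

power ≈ 0.48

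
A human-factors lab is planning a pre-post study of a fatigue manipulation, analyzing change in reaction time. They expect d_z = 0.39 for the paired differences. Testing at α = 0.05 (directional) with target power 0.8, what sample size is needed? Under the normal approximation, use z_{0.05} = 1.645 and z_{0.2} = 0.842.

For a paired (one-sample on differences) test: n = ((z_{α} + z_β) / d)².
z_{α} + z_β = 1.645 + 0.842 = 2.487.
n = (2.487 / 0.39)² = 6.377² = 40.67.
Round up.

n = 41 pairs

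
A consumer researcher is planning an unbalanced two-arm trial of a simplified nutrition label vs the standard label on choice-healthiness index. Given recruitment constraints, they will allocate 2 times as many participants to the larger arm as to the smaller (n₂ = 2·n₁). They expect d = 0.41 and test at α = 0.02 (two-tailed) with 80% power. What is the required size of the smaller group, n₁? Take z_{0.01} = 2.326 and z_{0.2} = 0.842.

n₁ = 90

With allocation ratio k = n₂/n₁ = 2, Var(x̄₁−x̄₂) = σ²(1/n₁ + 1/(k·n₁)) = σ²·(k+1)/(k·n₁).
So n₁ = (1 + 1/k)·((z_{α/2} + z_β)/d)² = 1.500 × (3.168/0.41)².
n₁ = 1.500 × 59.70 = 89.6.
Round up: n₁ = 90, giving n₂ = 2 × 90 = 180.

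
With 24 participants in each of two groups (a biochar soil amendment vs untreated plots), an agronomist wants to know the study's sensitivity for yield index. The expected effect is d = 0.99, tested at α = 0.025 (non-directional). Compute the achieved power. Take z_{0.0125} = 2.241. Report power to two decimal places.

For two equal groups, power = Φ(d·√(n/2) − z_{α/2}).
d·√(n/2) = 0.99 × √(24/2) = 0.99 × 3.464 = 3.429.
z_β = 3.429 − 2.241 = 1.188.
Power = Φ(1.188) = 0.883.

power ≈ 0.88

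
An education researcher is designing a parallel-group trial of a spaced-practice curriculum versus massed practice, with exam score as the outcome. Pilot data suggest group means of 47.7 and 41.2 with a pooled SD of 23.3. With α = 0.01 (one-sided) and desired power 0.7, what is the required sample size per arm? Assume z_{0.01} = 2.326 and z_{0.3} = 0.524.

n = 209 per group

Cohen's d = |M₁ − M₂| / SD_pooled = |47.7 − 41.2| / 23.3 = 6.5 / 23.3 = 0.279.
For two independent groups with equal n: n = 2·((z_{α} + z_β) / d)².
z_{α} + z_β = 2.326 + 0.524 = 2.850.
n = 2 × (2.850 / 0.279)² = 2 × 10.215² = 2 × 104.35 = 208.7.
Round up to the next whole participant.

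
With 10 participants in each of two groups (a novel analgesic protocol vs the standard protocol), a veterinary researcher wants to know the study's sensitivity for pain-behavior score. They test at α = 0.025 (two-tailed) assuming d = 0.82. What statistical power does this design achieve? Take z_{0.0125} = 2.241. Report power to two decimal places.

For two equal groups, power = Φ(d·√(n/2) − z_{α/2}).
d·√(n/2) = 0.82 × √(10/2) = 0.82 × 2.236 = 1.834.
z_β = 1.834 − 2.241 = -0.407.
Power = Φ(-0.407) = 0.342.

power ≈ 0.34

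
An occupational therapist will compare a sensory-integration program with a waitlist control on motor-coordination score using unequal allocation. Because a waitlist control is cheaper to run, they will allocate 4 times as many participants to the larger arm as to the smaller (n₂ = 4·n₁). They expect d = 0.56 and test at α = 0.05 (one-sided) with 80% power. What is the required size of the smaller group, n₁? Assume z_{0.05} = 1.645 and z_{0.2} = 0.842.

n₁ = 25

With allocation ratio k = n₂/n₁ = 4, Var(x̄₁−x̄₂) = σ²(1/n₁ + 1/(k·n₁)) = σ²·(k+1)/(k·n₁).
So n₁ = (1 + 1/k)·((z_{α} + z_β)/d)² = 1.250 × (2.487/0.56)².
n₁ = 1.250 × 19.72 = 24.7.
Round up: n₁ = 25, giving n₂ = 4 × 25 = 100.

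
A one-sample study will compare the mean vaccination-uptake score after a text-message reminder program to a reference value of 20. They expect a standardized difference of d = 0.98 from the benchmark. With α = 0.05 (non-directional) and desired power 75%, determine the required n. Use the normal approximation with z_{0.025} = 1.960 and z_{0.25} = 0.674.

n = 8

For a one-sample test: n = ((z_{α/2} + z_β) / d)².
z_{α/2} + z_β = 1.960 + 0.674 = 2.634.
n = (2.634 / 0.98)² = 2.688² = 7.22.
Round up.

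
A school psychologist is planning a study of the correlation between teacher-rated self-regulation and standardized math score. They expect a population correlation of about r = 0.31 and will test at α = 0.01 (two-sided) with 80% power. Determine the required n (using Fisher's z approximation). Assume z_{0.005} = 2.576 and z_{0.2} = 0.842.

Fisher's z: C = ½·ln((1+r)/(1−r)) = ½·ln(1.8986) = 0.3205.
n = ((z_{α/2} + z_β)/C)² + 3.
(2.576 + 0.842) / 0.3205 = 3.418 / 0.3205 = 10.665.
n = 10.665² + 3 = 113.73 + 3 = 116.7.
Round up.

n = 117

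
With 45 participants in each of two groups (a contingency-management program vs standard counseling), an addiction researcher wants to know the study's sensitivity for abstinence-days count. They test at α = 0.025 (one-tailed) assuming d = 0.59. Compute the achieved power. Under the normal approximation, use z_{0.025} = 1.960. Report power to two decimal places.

power ≈ 0.80

For two equal groups, power = Φ(d·√(n/2) − z_{α}).
d·√(n/2) = 0.59 × √(45/2) = 0.59 × 4.743 = 2.799.
z_β = 2.799 − 1.960 = 0.839.
Power = Φ(0.839) = 0.799.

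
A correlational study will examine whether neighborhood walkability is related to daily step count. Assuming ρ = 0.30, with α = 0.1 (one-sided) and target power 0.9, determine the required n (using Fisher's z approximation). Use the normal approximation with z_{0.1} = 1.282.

Fisher's z: C = ½·ln((1+r)/(1−r)) = ½·ln(1.8571) = 0.3095.
n = ((z_{α} + z_β)/C)² + 3.
(1.282 + 1.282) / 0.3095 = 2.564 / 0.3095 = 8.284.
n = 8.284² + 3 = 68.63 + 3 = 71.6.
Round up.

n = 72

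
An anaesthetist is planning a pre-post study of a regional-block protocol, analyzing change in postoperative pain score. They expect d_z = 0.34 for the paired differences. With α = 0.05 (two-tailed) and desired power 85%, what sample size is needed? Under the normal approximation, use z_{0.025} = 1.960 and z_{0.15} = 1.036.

For a paired (one-sample on differences) test: n = ((z_{α/2} + z_β) / d)².
z_{α/2} + z_β = 1.960 + 1.036 = 2.996.
n = (2.996 / 0.34)² = 8.812² = 77.65.
Round up.

n = 78 pairs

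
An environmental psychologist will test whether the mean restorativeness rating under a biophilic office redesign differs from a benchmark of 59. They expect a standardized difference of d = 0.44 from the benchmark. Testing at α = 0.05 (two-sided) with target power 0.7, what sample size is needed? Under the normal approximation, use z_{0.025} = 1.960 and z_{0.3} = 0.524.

For a one-sample test: n = ((z_{α/2} + z_β) / d)².
z_{α/2} + z_β = 1.960 + 0.524 = 2.484.
n = (2.484 / 0.44)² = 5.645² = 31.87.
Round up.

n = 32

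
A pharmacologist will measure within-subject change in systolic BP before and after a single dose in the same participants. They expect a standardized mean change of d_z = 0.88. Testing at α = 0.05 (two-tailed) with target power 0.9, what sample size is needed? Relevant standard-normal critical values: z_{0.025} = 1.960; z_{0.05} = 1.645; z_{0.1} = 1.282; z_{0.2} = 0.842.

n = 14 pairs

For a paired (one-sample on differences) test: n = ((z_{α/2} + z_β) / d)².
z_{α/2} + z_β = 1.960 + 1.282 = 3.242.
n = (3.242 / 0.88)² = 3.684² = 13.57.
Round up.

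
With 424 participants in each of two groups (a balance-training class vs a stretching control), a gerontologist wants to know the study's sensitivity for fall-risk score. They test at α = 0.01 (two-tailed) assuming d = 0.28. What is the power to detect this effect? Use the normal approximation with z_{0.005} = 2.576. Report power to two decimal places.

power ≈ 0.93

For two equal groups, power = Φ(d·√(n/2) − z_{α/2}).
d·√(n/2) = 0.28 × √(424/2) = 0.28 × 14.560 = 4.077.
z_β = 4.077 − 2.576 = 1.501.
Power = Φ(1.501) = 0.933.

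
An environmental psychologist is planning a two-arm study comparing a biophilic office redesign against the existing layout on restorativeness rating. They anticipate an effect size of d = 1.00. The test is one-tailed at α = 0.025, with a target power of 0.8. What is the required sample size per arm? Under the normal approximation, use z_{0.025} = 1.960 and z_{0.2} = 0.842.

n = 16 per group

For two independent groups with equal n: n = 2·((z_{α} + z_β) / d)².
z_{α} + z_β = 1.960 + 0.842 = 2.802.
n = 2 × (2.802 / 1.00)² = 2 × 2.802² = 2 × 7.85 = 15.7.
Round up to the next whole participant.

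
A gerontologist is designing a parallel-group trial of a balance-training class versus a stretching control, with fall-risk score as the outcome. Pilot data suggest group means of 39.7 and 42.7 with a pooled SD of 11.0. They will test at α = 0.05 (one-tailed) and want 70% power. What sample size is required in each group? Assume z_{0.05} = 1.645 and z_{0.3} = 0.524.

Cohen's d = |M₁ − M₂| / SD_pooled = |39.7 − 42.7| / 11.0 = 3.0 / 11.0 = 0.273.
For two independent groups with equal n: n = 2·((z_{α} + z_β) / d)².
z_{α} + z_β = 1.645 + 0.524 = 2.169.
n = 2 × (2.169 / 0.273)² = 2 × 7.945² = 2 × 63.12 = 126.2.
Round up to the next whole participant.

n = 127 per group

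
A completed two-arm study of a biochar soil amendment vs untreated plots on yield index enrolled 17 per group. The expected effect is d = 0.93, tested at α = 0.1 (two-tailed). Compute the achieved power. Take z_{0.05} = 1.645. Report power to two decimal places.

For two equal groups, power = Φ(d·√(n/2) − z_{α/2}).
d·√(n/2) = 0.93 × √(17/2) = 0.93 × 2.915 = 2.711.
z_β = 2.711 − 1.645 = 1.066.
Power = Φ(1.066) = 0.857.

power ≈ 0.86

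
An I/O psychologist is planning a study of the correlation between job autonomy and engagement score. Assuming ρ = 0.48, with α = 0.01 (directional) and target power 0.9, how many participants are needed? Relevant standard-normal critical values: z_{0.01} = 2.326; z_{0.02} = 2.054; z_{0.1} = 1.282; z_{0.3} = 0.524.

Fisher's z: C = ½·ln((1+r)/(1−r)) = ½·ln(2.8462) = 0.5230.
n = ((z_{α} + z_β)/C)² + 3.
(2.326 + 1.282) / 0.5230 = 3.608 / 0.5230 = 6.899.
n = 6.899² + 3 = 47.59 + 3 = 50.6.
Round up.

n = 51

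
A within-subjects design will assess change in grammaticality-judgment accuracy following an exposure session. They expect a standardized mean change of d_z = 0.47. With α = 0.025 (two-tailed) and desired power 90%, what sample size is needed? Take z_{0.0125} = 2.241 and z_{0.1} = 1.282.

For a paired (one-sample on differences) test: n = ((z_{α/2} + z_β) / d)².
z_{α/2} + z_β = 2.241 + 1.282 = 3.523.
n = (3.523 / 0.47)² = 7.496² = 56.19.
Round up.

n = 57 pairs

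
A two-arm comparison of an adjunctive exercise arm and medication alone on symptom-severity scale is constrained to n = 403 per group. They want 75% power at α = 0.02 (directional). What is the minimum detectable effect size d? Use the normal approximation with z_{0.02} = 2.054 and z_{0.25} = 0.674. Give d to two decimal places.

d_min ≈ 0.19

For two independent groups of n = 403 each: d_min = (z_{α} + z_β)·√(2/n).
z-sum = 2.054 + 0.674 = 2.728.
d_min = 2.728 × √(2/403) = 2.728 × 0.0704 = 0.192.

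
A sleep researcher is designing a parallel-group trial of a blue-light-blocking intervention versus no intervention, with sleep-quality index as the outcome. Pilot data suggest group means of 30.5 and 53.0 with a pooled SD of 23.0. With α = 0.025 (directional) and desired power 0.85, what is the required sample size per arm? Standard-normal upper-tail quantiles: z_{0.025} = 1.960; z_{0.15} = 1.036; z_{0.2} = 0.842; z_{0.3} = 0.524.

n = 19 per group

Cohen's d = |M₁ − M₂| / SD_pooled = |30.5 − 53.0| / 23.0 = 22.5 / 23.0 = 0.978.
For two independent groups with equal n: n = 2·((z_{α} + z_β) / d)².
z_{α} + z_β = 1.960 + 1.036 = 2.996.
n = 2 × (2.996 / 0.978)² = 2 × 3.063² = 2 × 9.38 = 18.8.
Round up to the next whole participant.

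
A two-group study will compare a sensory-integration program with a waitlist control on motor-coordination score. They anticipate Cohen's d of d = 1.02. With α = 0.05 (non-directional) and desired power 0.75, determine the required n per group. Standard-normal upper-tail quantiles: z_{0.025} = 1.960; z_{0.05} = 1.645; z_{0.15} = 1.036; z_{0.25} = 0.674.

For two independent groups with equal n: n = 2·((z_{α/2} + z_β) / d)².
z_{α/2} + z_β = 1.960 + 0.674 = 2.634.
n = 2 × (2.634 / 1.02)² = 2 × 2.582² = 2 × 6.67 = 13.3.
Round up to the next whole participant.

n = 14 per group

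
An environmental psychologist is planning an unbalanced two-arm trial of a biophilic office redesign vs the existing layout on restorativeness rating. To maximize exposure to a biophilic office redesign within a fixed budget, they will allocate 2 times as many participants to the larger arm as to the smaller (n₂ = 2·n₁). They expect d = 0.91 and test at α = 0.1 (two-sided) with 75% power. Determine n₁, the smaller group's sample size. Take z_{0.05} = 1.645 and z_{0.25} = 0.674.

With allocation ratio k = n₂/n₁ = 2, Var(x̄₁−x̄₂) = σ²(1/n₁ + 1/(k·n₁)) = σ²·(k+1)/(k·n₁).
So n₁ = (1 + 1/k)·((z_{α/2} + z_β)/d)² = 1.500 × (2.319/0.91)².
n₁ = 1.500 × 6.49 = 9.7.
Round up: n₁ = 10, giving n₂ = 2 × 10 = 20.

n₁ = 10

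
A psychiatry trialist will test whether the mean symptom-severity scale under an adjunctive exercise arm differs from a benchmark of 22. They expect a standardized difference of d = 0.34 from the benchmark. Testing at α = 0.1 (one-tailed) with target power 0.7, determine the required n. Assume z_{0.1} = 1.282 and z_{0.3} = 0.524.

For a one-sample test: n = ((z_{α} + z_β) / d)².
z_{α} + z_β = 1.282 + 0.524 = 1.806.
n = (1.806 / 0.34)² = 5.312² = 28.21.
Round up.

n = 29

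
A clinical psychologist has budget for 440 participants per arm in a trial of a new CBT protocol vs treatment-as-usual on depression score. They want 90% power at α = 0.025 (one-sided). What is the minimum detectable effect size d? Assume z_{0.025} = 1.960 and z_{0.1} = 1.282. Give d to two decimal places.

For two independent groups of n = 440 each: d_min = (z_{α} + z_β)·√(2/n).
z-sum = 1.960 + 1.282 = 3.242.
d_min = 3.242 × √(2/440) = 3.242 × 0.0674 = 0.219.

d_min ≈ 0.22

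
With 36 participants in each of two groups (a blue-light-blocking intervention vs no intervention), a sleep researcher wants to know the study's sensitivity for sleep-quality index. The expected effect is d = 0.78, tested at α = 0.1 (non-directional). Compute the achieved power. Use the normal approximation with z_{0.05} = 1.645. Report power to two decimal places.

For two equal groups, power = Φ(d·√(n/2) − z_{α/2}).
d·√(n/2) = 0.78 × √(36/2) = 0.78 × 4.243 = 3.309.
z_β = 3.309 − 1.645 = 1.664.
Power = Φ(1.664) = 0.952.

power ≈ 0.95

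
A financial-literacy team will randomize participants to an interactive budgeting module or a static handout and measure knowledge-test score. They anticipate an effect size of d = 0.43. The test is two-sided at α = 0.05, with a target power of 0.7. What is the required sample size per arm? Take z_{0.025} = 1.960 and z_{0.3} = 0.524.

n = 67 per group

For two independent groups with equal n: n = 2·((z_{α/2} + z_β) / d)².
z_{α/2} + z_β = 1.960 + 0.524 = 2.484.
n = 2 × (2.484 / 0.43)² = 2 × 5.777² = 2 × 33.37 = 66.7.
Round up to the next whole participant.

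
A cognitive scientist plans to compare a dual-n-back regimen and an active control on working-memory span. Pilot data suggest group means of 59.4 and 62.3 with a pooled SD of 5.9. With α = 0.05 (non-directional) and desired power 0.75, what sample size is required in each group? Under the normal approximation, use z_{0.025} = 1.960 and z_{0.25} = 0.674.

Cohen's d = |M₁ − M₂| / SD_pooled = |59.4 − 62.3| / 5.9 = 2.9 / 5.9 = 0.492.
For two independent groups with equal n: n = 2·((z_{α/2} + z_β) / d)².
z_{α/2} + z_β = 1.960 + 0.674 = 2.634.
n = 2 × (2.634 / 0.492)² = 2 × 5.354² = 2 × 28.66 = 57.3.
Round up to the next whole participant.

n = 58 per group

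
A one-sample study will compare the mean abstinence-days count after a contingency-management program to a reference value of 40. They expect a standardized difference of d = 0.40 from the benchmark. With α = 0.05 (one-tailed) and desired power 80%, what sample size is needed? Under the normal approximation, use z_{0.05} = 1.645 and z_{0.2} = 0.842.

n = 39

For a one-sample test: n = ((z_{α} + z_β) / d)².
z_{α} + z_β = 1.645 + 0.842 = 2.487.
n = (2.487 / 0.40)² = 6.218² = 38.66.
Round up.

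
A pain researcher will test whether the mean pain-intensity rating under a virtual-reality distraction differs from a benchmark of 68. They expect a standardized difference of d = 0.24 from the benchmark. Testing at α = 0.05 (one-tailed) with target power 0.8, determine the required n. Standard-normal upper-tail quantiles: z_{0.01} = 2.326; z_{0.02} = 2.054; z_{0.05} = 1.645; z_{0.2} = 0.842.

For a one-sample test: n = ((z_{α} + z_β) / d)².
z_{α} + z_β = 1.645 + 0.842 = 2.487.
n = (2.487 / 0.24)² = 10.363² = 107.38.
Round up.

n = 108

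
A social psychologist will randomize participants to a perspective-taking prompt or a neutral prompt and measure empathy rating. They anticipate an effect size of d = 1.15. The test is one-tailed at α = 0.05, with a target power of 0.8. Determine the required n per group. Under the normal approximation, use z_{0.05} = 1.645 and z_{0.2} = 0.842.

For two independent groups with equal n: n = 2·((z_{α} + z_β) / d)².
z_{α} + z_β = 1.645 + 0.842 = 2.487.
n = 2 × (2.487 / 1.15)² = 2 × 2.163² = 2 × 4.68 = 9.4.
Round up to the next whole participant.

n = 10 per group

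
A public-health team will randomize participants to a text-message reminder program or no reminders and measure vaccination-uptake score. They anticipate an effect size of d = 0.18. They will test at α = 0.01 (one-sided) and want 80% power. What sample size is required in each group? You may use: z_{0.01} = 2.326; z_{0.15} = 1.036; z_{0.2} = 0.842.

n = 620 per group

For two independent groups with equal n: n = 2·((z_{α} + z_β) / d)².
z_{α} + z_β = 2.326 + 0.842 = 3.168.
n = 2 × (3.168 / 0.18)² = 2 × 17.600² = 2 × 309.76 = 619.5.
Round up to the next whole participant.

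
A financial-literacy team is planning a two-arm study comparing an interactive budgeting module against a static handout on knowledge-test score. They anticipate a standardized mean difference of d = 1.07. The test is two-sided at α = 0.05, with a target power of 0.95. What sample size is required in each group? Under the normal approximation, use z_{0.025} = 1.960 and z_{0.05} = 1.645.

For two independent groups with equal n: n = 2·((z_{α/2} + z_β) / d)².
z_{α/2} + z_β = 1.960 + 1.645 = 3.605.
n = 2 × (3.605 / 1.07)² = 2 × 3.369² = 2 × 11.35 = 22.7.
Round up to the next whole participant.

n = 23 per group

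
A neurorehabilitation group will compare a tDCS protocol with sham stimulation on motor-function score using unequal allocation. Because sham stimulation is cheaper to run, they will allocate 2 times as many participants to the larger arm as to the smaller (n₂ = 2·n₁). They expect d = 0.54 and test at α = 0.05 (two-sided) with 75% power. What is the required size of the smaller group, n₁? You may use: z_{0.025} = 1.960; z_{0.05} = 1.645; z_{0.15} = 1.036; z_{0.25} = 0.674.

With allocation ratio k = n₂/n₁ = 2, Var(x̄₁−x̄₂) = σ²(1/n₁ + 1/(k·n₁)) = σ²·(k+1)/(k·n₁).
So n₁ = (1 + 1/k)·((z_{α/2} + z_β)/d)² = 1.500 × (2.634/0.54)².
n₁ = 1.500 × 23.79 = 35.7.
Round up: n₁ = 36, giving n₂ = 2 × 36 = 72.

n₁ = 36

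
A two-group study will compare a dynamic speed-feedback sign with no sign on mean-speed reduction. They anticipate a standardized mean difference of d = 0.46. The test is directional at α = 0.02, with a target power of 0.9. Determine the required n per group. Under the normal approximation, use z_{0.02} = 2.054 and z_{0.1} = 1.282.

For two independent groups with equal n: n = 2·((z_{α} + z_β) / d)².
z_{α} + z_β = 2.054 + 1.282 = 3.336.
n = 2 × (3.336 / 0.46)² = 2 × 7.252² = 2 × 52.59 = 105.2.
Round up to the next whole participant.

n = 106 per group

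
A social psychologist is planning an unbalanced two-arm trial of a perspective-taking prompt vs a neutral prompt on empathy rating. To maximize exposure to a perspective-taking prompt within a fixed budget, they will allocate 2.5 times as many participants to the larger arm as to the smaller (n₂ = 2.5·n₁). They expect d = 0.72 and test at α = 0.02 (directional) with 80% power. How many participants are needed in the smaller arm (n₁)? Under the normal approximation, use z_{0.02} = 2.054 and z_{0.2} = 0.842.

n₁ = 23

With allocation ratio k = n₂/n₁ = 2.5, Var(x̄₁−x̄₂) = σ²(1/n₁ + 1/(k·n₁)) = σ²·(k+1)/(k·n₁).
So n₁ = (1 + 1/k)·((z_{α} + z_β)/d)² = 1.400 × (2.896/0.72)².
n₁ = 1.400 × 16.18 = 22.6.
Round up: n₁ = 23, giving n₂ = ⌈2.5 × 23⌉ = ⌈57.5⌉ = 58.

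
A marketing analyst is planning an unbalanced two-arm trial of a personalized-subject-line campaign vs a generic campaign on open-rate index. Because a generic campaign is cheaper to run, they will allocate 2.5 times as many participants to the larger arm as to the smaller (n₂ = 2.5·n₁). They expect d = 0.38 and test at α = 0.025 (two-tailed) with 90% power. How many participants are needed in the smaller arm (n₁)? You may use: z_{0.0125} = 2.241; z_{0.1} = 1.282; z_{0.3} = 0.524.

With allocation ratio k = n₂/n₁ = 2.5, Var(x̄₁−x̄₂) = σ²(1/n₁ + 1/(k·n₁)) = σ²·(k+1)/(k·n₁).
So n₁ = (1 + 1/k)·((z_{α/2} + z_β)/d)² = 1.400 × (3.523/0.38)².
n₁ = 1.400 × 85.95 = 120.3.
Round up: n₁ = 121, giving n₂ = ⌈2.5 × 121⌉ = ⌈302.5⌉ = 303.

n₁ = 121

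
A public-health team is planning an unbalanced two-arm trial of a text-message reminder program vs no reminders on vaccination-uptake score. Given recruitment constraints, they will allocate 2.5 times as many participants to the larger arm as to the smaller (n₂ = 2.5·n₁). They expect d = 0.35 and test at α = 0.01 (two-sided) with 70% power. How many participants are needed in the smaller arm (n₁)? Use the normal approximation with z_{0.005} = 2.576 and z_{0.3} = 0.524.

With allocation ratio k = n₂/n₁ = 2.5, Var(x̄₁−x̄₂) = σ²(1/n₁ + 1/(k·n₁)) = σ²·(k+1)/(k·n₁).
So n₁ = (1 + 1/k)·((z_{α/2} + z_β)/d)² = 1.400 × (3.100/0.35)².
n₁ = 1.400 × 78.45 = 109.8.
Round up: n₁ = 110, giving n₂ = 2.5 × 110 = 275.

n₁ = 110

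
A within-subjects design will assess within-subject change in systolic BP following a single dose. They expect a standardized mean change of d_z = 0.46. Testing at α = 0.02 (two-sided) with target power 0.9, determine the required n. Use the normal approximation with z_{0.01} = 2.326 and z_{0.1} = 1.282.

For a paired (one-sample on differences) test: n = ((z_{α/2} + z_β) / d)².
z_{α/2} + z_β = 2.326 + 1.282 = 3.608.
n = (3.608 / 0.46)² = 7.843² = 61.52.
Round up.

n = 62 pairs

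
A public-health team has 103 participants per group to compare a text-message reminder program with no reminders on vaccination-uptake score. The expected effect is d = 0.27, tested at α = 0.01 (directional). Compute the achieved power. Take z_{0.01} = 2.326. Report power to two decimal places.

For two equal groups, power = Φ(d·√(n/2) − z_{α}).
d·√(n/2) = 0.27 × √(103/2) = 0.27 × 7.176 = 1.938.
z_β = 1.938 − 2.326 = -0.388.
Power = Φ(-0.388) = 0.349.

power ≈ 0.35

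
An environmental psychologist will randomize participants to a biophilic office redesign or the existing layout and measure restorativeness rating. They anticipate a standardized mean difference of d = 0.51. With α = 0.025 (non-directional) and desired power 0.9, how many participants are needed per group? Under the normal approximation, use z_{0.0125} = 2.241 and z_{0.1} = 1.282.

n = 96 per group

For two independent groups with equal n: n = 2·((z_{α/2} + z_β) / d)².
z_{α/2} + z_β = 2.241 + 1.282 = 3.523.
n = 2 × (3.523 / 0.51)² = 2 × 6.908² = 2 × 47.72 = 95.4.
Round up to the next whole participant.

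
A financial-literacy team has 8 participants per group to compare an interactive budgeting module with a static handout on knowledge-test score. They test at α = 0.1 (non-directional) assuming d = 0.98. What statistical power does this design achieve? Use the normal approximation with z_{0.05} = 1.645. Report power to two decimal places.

power ≈ 0.62

For two equal groups, power = Φ(d·√(n/2) − z_{α/2}).
d·√(n/2) = 0.98 × √(8/2) = 0.98 × 2.000 = 1.960.
z_β = 1.960 − 1.645 = 0.315.
Power = Φ(0.315) = 0.624.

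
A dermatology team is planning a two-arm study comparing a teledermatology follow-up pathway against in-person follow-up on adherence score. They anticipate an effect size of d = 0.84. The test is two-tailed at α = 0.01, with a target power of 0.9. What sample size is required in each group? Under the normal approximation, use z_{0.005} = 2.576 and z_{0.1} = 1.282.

For two independent groups with equal n: n = 2·((z_{α/2} + z_β) / d)².
z_{α/2} + z_β = 2.576 + 1.282 = 3.858.
n = 2 × (3.858 / 0.84)² = 2 × 4.593² = 2 × 21.09 = 42.2.
Round up to the next whole participant.

n = 43 per group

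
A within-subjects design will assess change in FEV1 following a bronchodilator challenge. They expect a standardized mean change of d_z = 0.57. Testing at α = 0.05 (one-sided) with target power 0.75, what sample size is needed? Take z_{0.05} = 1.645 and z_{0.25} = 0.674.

n = 17 pairs

For a paired (one-sample on differences) test: n = ((z_{α} + z_β) / d)².
z_{α} + z_β = 1.645 + 0.674 = 2.319.
n = (2.319 / 0.57)² = 4.068² = 16.55.
Round up.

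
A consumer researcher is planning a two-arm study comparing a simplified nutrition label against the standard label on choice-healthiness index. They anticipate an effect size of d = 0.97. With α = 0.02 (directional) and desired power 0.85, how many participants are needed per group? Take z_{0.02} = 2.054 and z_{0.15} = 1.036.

For two independent groups with equal n: n = 2·((z_{α} + z_β) / d)².
z_{α} + z_β = 2.054 + 1.036 = 3.090.
n = 2 × (3.090 / 0.97)² = 2 × 3.186² = 2 × 10.15 = 20.3.
Round up to the next whole participant.

n = 21 per group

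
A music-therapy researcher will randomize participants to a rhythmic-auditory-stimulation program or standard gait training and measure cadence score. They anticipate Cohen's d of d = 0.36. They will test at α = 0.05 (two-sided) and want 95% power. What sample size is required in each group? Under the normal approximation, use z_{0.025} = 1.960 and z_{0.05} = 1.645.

n = 201 per group

For two independent groups with equal n: n = 2·((z_{α/2} + z_β) / d)².
z_{α/2} + z_β = 1.960 + 1.645 = 3.605.
n = 2 × (3.605 / 0.36)² = 2 × 10.014² = 2 × 100.28 = 200.6.
Round up to the next whole participant.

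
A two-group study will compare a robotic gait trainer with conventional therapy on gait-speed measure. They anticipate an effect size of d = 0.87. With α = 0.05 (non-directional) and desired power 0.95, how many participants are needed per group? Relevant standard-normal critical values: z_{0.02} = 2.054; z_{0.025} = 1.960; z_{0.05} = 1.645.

For two independent groups with equal n: n = 2·((z_{α/2} + z_β) / d)².
z_{α/2} + z_β = 1.960 + 1.645 = 3.605.
n = 2 × (3.605 / 0.87)² = 2 × 4.144² = 2 × 17.17 = 34.3.
Round up to the next whole participant.

n = 35 per group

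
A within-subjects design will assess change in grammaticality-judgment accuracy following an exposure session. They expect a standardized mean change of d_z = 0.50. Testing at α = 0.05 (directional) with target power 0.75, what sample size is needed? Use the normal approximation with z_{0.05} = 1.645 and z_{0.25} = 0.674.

For a paired (one-sample on differences) test: n = ((z_{α} + z_β) / d)².
z_{α} + z_β = 1.645 + 0.674 = 2.319.
n = (2.319 / 0.50)² = 4.638² = 21.51.
Round up.

n = 22 pairs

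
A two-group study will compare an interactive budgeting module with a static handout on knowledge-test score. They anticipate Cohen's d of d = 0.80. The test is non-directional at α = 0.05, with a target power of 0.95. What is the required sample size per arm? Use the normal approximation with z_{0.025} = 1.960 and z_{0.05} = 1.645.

n = 41 per group

For two independent groups with equal n: n = 2·((z_{α/2} + z_β) / d)².
z_{α/2} + z_β = 1.960 + 1.645 = 3.605.
n = 2 × (3.605 / 0.80)² = 2 × 4.506² = 2 × 20.31 = 40.6.
Round up to the next whole participant.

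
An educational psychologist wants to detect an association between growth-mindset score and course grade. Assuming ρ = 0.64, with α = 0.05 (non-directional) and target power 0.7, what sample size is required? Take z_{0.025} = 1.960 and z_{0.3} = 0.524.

n = 14

Fisher's z: C = ½·ln((1+r)/(1−r)) = ½·ln(4.5556) = 0.7582.
n = ((z_{α/2} + z_β)/C)² + 3.
(1.960 + 0.524) / 0.7582 = 2.484 / 0.7582 = 3.276.
n = 3.276² + 3 = 10.73 + 3 = 13.7.
Round up.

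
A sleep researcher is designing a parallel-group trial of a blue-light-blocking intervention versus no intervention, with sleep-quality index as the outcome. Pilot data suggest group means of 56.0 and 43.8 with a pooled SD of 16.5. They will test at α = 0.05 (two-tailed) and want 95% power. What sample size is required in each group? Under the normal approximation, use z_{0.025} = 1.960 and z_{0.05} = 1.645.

Cohen's d = |M₁ − M₂| / SD_pooled = |56.0 − 43.8| / 16.5 = 12.2 / 16.5 = 0.739.
For two independent groups with equal n: n = 2·((z_{α/2} + z_β) / d)².
z_{α/2} + z_β = 1.960 + 1.645 = 3.605.
n = 2 × (3.605 / 0.739)² = 2 × 4.878² = 2 × 23.80 = 47.6.
Round up to the next whole participant.

n = 48 per group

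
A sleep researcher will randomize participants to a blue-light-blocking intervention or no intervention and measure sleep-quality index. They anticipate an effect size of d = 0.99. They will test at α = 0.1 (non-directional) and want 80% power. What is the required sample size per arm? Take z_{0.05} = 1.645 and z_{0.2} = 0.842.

For two independent groups with equal n: n = 2·((z_{α/2} + z_β) / d)².
z_{α/2} + z_β = 1.645 + 0.842 = 2.487.
n = 2 × (2.487 / 0.99)² = 2 × 2.512² = 2 × 6.31 = 12.6.
Round up to the next whole participant.

n = 13 per group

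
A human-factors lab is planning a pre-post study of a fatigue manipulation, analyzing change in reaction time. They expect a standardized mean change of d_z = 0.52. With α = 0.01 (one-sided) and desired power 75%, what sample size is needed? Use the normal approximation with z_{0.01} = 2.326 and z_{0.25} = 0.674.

n = 34 pairs

For a paired (one-sample on differences) test: n = ((z_{α} + z_β) / d)².
z_{α} + z_β = 2.326 + 0.674 = 3.000.
n = (3.000 / 0.52)² = 5.769² = 33.28.
Round up.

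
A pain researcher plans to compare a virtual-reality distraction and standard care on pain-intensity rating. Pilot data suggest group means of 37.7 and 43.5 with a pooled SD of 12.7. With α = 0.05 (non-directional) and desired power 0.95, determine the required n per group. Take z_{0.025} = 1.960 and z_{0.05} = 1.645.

n = 125 per group

Cohen's d = |M₁ − M₂| / SD_pooled = |37.7 − 43.5| / 12.7 = 5.8 / 12.7 = 0.457.
For two independent groups with equal n: n = 2·((z_{α/2} + z_β) / d)².
z_{α/2} + z_β = 1.960 + 1.645 = 3.605.
n = 2 × (3.605 / 0.457)² = 2 × 7.888² = 2 × 62.23 = 124.5.
Round up to the next whole participant.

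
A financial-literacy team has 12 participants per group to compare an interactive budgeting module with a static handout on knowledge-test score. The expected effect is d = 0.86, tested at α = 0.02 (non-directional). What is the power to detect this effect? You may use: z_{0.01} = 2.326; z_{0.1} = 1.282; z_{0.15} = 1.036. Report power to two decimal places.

power ≈ 0.41

For two equal groups, power = Φ(d·√(n/2) − z_{α/2}).
d·√(n/2) = 0.86 × √(12/2) = 0.86 × 2.449 = 2.107.
z_β = 2.107 − 2.326 = -0.219.
Power = Φ(-0.219) = 0.413.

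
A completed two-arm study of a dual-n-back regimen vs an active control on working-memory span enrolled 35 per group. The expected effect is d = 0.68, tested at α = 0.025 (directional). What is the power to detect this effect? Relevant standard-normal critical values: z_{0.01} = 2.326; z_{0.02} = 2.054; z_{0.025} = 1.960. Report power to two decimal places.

For two equal groups, power = Φ(d·√(n/2) − z_{α}).
d·√(n/2) = 0.68 × √(35/2) = 0.68 × 4.183 = 2.845.
z_β = 2.845 − 1.960 = 0.885.
Power = Φ(0.885) = 0.812.

power ≈ 0.81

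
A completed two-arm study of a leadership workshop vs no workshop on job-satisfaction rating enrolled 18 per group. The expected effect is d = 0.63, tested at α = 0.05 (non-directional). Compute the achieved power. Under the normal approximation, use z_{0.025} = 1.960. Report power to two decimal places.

power ≈ 0.47

For two equal groups, power = Φ(d·√(n/2) − z_{α/2}).
d·√(n/2) = 0.63 × √(18/2) = 0.63 × 3.000 = 1.890.
z_β = 1.890 − 1.960 = -0.070.
Power = Φ(-0.070) = 0.472.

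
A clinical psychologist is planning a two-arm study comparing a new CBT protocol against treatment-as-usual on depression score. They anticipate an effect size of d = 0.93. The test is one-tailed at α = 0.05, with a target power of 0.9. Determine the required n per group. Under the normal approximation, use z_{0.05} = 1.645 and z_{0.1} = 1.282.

n = 20 per group

For two independent groups with equal n: n = 2·((z_{α} + z_β) / d)².
z_{α} + z_β = 1.645 + 1.282 = 2.927.
n = 2 × (2.927 / 0.93)² = 2 × 3.147² = 2 × 9.91 = 19.8.
Round up to the next whole participant.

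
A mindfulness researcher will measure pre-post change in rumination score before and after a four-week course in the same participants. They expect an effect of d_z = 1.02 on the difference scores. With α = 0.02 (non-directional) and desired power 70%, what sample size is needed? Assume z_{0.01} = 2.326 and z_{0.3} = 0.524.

n = 8 pairs

For a paired (one-sample on differences) test: n = ((z_{α/2} + z_β) / d)².
z_{α/2} + z_β = 2.326 + 0.524 = 2.850.
n = (2.850 / 1.02)² = 2.794² = 7.81.
Round up.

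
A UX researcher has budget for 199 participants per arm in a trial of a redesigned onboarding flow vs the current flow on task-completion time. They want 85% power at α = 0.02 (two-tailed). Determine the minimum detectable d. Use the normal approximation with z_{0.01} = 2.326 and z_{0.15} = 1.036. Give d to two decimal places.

For two independent groups of n = 199 each: d_min = (z_{α/2} + z_β)·√(2/n).
z-sum = 2.326 + 1.036 = 3.362.
d_min = 3.362 × √(2/199) = 3.362 × 0.1003 = 0.337.

d_min ≈ 0.34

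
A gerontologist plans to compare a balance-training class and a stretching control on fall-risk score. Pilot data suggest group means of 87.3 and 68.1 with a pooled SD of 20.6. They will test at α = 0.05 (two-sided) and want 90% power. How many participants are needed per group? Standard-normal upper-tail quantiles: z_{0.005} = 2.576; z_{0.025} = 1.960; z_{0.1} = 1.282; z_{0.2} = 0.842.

Cohen's d = |M₁ − M₂| / SD_pooled = |87.3 − 68.1| / 20.6 = 19.2 / 20.6 = 0.932.
For two independent groups with equal n: n = 2·((z_{α/2} + z_β) / d)².
z_{α/2} + z_β = 1.960 + 1.282 = 3.242.
n = 2 × (3.242 / 0.932)² = 2 × 3.479² = 2 × 12.10 = 24.2.
Round up to the next whole participant.

n = 25 per group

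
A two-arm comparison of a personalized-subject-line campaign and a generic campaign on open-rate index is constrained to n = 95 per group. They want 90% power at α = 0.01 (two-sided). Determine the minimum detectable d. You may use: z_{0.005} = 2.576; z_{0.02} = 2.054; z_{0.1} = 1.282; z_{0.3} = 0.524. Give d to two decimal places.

d_min ≈ 0.56

For two independent groups of n = 95 each: d_min = (z_{α/2} + z_β)·√(2/n).
z-sum = 2.576 + 1.282 = 3.858.
d_min = 3.858 × √(2/95) = 3.858 × 0.1451 = 0.560.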